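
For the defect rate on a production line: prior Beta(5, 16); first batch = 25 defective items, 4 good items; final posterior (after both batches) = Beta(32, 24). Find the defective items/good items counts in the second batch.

Because Beta–binomial updating is additive in the counts, the combined data contributed (α_post−α_prior, β_post−β_prior) successes and failures.
Total across both batches: 32−5=27 defective items, 24−16=8 good items.
Subtract the first batch: 27−25=2 defective items and 8−4=4 good items.

2 defective items and 4 good items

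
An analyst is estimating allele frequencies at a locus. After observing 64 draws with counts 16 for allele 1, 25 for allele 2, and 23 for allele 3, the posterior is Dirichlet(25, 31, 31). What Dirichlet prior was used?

For a Dirichlet(α) prior with multinomial counts c, the posterior is Dirichlet(α + c) componentwise.
Subtract each count from the matching posterior parameter: 25−16=9, 31−25=6, 31−23=8.

Dirichlet(9, 6, 8)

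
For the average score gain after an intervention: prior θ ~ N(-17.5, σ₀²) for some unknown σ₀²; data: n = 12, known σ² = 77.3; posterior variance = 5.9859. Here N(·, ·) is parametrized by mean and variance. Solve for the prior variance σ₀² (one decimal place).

Posterior precision equals prior precision plus data precision: 1/σ_n² = 1/σ₀² + n/σ².
So 1/σ₀² = 1/5.9859 − 12/77.3 = 0.167059 − 0.155239 = 0.011820.
Hence σ₀² = 1/0.011820 ≈ 84.6.

σ₀² = 84.6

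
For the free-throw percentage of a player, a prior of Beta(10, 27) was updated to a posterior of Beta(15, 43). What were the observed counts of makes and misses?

Under Beta–binomial conjugacy the posterior parameters are (a+s, b+f).
Match parameters: s=15−10=5, f=43−27=16.

5 makes and 16 misses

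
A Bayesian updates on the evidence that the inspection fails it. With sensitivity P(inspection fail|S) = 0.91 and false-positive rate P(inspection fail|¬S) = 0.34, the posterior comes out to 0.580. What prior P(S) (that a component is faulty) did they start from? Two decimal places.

P(S) = 0.34

In odds form, posterior odds = prior odds × likelihood ratio, so prior odds = posterior odds ÷ LR.
Posterior odds = 0.580/(1−0.580) = 1.3810. LR = 0.91/0.34 = 2.6765.
Prior odds = 1.3810/2.6765 = 0.5160, so P(S) = 0.5160/(1+0.5160) ≈ 0.34.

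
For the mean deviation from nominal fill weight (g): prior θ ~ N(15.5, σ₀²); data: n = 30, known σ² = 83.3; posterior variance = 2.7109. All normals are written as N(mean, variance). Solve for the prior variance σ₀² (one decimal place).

σ₀² = 114.5

For the Normal–Normal model with known σ², precisions add: τ_n = τ₀ + n/σ².
So 1/σ₀² = 1/2.7109 − 30/83.3 = 0.368881 − 0.360144 = 0.008737.
Hence σ₀² = 1/0.008737 ≈ 114.5.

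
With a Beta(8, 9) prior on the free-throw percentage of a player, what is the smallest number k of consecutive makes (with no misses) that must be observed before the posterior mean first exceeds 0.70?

After k makes and 0 misses the posterior is Beta(8+k, 9), with mean (8+k)/(8+9+k).
Set (8+k)/(17+k) > 0.70 and solve: k > (0.70·17 − 8)/(1 − 0.70) = 13.000.
The smallest integer exceeding 13.000 is 14.

k = 14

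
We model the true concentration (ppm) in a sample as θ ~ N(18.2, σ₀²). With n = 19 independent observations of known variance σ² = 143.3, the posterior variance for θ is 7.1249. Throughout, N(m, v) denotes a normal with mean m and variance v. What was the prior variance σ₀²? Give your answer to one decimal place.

σ₀² = 128.8

Posterior precision equals prior precision plus data precision: 1/σ_n² = 1/σ₀² + n/σ².
So 1/σ₀² = 1/7.1249 − 19/143.3 = 0.140353 − 0.132589 = 0.007764.
Hence σ₀² = 1/0.007764 ≈ 128.8.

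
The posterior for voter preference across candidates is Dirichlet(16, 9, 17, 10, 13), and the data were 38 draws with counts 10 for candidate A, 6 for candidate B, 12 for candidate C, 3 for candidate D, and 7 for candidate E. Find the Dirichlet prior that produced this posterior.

Dirichlet(6, 3, 5, 7, 6)

For a Dirichlet(α) prior with multinomial counts c, the posterior is Dirichlet(α + c) componentwise.
Subtract each count from the matching posterior parameter: 16−10=6, 9−6=3, 17−12=5, 10−3=7, 13−7=6.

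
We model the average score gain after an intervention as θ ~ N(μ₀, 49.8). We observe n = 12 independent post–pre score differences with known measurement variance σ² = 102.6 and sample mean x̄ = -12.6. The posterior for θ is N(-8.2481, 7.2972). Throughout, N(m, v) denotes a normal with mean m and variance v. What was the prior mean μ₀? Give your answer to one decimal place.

With known observation variance, the Normal–Normal posterior has precision τ_n = τ₀ + n/σ² and mean μ_n = (τ₀μ₀ + (n/σ²)x̄)/τ_n.
Here τ₀ = 1/49.8 = 0.020080 and τ_data = 12/102.6 = 0.116959, so τ_n = 0.137039.
Rearranging for μ₀: μ₀ = (μ_n·τ_n − τ_data·x̄)/τ₀ = (-8.2481·0.137039 − 0.116959·-12.6) / 0.020080 = 0.343372/0.020080 ≈ 17.1.

μ₀ = 17.1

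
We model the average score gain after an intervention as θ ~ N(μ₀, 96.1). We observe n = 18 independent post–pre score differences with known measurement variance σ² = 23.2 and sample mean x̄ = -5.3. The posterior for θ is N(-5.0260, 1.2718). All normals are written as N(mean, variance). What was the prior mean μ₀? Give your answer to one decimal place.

The posterior mean is a precision-weighted average: μ_n = (τ₀μ₀ + τ_data·x̄)/(τ₀+τ_data), with τ₀=1/σ₀² and τ_data=n/σ².
Here τ₀ = 1/96.1 = 0.010406 and τ_data = 18/23.2 = 0.775862, so τ_n = 0.786268.
Rearranging for μ₀: μ₀ = (μ_n·τ_n − τ_data·x̄)/τ₀ = (-5.0260·0.786268 − 0.775862·-5.3) / 0.010406 = 0.160286/0.010406 ≈ 15.4.

μ₀ = 15.4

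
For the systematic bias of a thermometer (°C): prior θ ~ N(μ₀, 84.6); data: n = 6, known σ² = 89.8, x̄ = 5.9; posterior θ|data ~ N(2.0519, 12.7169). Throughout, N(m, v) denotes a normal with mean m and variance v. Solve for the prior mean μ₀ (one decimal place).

μ₀ = -19.7

The posterior mean is a precision-weighted average: μ_n = (τ₀μ₀ + τ_data·x̄)/(τ₀+τ_data), with τ₀=1/σ₀² and τ_data=n/σ².
Here τ₀ = 1/84.6 = 0.011820 and τ_data = 6/89.8 = 0.066815, so τ_n = 0.078635.
Rearranging for μ₀: μ₀ = (μ_n·τ_n − τ_data·x̄)/τ₀ = (2.0519·0.078635 − 0.066815·5.9) / 0.011820 = -0.232857/0.011820 ≈ -19.7.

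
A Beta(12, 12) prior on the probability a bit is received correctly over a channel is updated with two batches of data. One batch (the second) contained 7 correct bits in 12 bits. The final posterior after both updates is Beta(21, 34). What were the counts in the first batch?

Because Beta–binomial updating is additive in the counts, the combined data contributed (α_post−α_prior, β_post−β_prior) successes and failures.
Total across both batches: 21−12=9 correct bits, 34−12=22 errors.
Subtract the second batch: 9−7=2 correct bits and 22−5=17 errors.

2 correct bits and 17 errors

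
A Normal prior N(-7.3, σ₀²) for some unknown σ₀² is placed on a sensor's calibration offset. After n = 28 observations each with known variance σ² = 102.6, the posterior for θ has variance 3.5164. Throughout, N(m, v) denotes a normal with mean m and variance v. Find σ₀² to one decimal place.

Posterior precision equals prior precision plus data precision: 1/σ_n² = 1/σ₀² + n/σ².
So 1/σ₀² = 1/3.5164 − 28/102.6 = 0.284382 − 0.272904 = 0.011478.
Hence σ₀² = 1/0.011478 ≈ 87.1.

σ₀² = 87.1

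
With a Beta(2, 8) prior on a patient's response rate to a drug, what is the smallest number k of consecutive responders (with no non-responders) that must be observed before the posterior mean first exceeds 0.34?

After k responders and 0 non-responders the posterior is Beta(2+k, 8), with mean (2+k)/(2+8+k).
Set (2+k)/(10+k) > 0.34 and solve: k > (0.34·10 − 2)/(1 − 0.34) = 2.121.
The smallest integer exceeding 2.121 is 3.

k = 3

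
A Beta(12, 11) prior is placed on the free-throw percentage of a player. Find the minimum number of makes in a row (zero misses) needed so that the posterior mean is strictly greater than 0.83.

After k makes and 0 misses the posterior is Beta(12+k, 11), with mean (12+k)/(12+11+k).
Set (12+k)/(23+k) > 0.83 and solve: k > (0.83·23 − 12)/(1 − 0.83) = 41.706.
The smallest integer exceeding 41.706 is 42.

k = 42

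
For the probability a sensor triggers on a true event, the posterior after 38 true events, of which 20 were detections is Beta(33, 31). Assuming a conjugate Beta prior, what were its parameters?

Beta is conjugate to the binomial likelihood: posterior = Beta(α+s, β+f).
Subtract the data counts: 33−20=13, 31−18=13.

Beta(13, 13)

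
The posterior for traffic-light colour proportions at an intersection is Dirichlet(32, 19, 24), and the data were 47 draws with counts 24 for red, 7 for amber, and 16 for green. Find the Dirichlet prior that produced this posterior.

For a Dirichlet(α) prior with multinomial counts c, the posterior is Dirichlet(α + c) componentwise.
Subtract each count from the matching posterior parameter: 32−24=8, 19−7=12, 24−16=8.

Dirichlet(8, 12, 8)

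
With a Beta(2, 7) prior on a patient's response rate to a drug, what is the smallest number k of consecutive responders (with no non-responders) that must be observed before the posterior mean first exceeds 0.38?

k = 3

After k responders and 0 non-responders the posterior is Beta(2+k, 7), with mean (2+k)/(2+7+k).
Set (2+k)/(9+k) > 0.38 and solve: k > (0.38·9 − 2)/(1 − 0.38) = 2.290.
The smallest integer exceeding 2.290 is 3.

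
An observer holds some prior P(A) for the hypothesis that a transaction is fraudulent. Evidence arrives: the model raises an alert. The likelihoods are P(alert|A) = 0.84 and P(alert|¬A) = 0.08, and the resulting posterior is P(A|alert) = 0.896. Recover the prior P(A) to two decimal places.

In odds form, posterior odds = prior odds × likelihood ratio, so prior odds = posterior odds ÷ LR.
Posterior odds = 0.896/(1−0.896) = 8.6154. LR = 0.84/0.08 = 10.5000.
Prior odds = 8.6154/10.5000 = 0.8205, so P(A) = 0.8205/(1+0.8205) ≈ 0.45.

P(A) = 0.45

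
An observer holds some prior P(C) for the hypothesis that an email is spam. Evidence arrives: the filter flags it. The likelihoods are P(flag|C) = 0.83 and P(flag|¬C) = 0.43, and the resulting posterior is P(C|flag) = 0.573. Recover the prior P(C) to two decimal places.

Bayes' rule in odds form gives O(C|E) = O(C)·[P(E|C)/P(E|¬C)], hence O(C) = O(C|E)/LR.
Posterior odds = 0.573/(1−0.573) = 1.3419. LR = 0.83/0.43 = 1.9302.
Prior odds = 1.3419/1.9302 = 0.6952, so P(C) = 0.6952/(1+0.6952) ≈ 0.41.

P(C) = 0.41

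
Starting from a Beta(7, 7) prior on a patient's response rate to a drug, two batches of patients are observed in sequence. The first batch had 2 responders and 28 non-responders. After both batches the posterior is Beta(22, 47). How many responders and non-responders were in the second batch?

Sequential conjugate updates are equivalent to a single update on the pooled data, so total successes = posterior α − prior α and total failures = posterior β − prior β.
Total across both batches: 22−7=15 responders, 47−7=40 non-responders.
Subtract the first batch: 15−2=13 responders and 40−28=12 non-responders.

13 responders and 12 non-responders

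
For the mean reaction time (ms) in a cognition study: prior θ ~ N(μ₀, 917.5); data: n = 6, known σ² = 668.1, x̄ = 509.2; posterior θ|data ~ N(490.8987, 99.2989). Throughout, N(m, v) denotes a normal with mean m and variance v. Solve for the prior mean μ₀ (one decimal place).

The posterior mean is a precision-weighted average: μ_n = (τ₀μ₀ + τ_data·x̄)/(τ₀+τ_data), with τ₀=1/σ₀² and τ_data=n/σ².
Here τ₀ = 1/917.5 = 0.001090 and τ_data = 6/668.1 = 0.008981, so τ_n = 0.010071.
Rearranging for μ₀: μ₀ = (μ_n·τ_n − τ_data·x̄)/τ₀ = (490.8987·0.010071 − 0.008981·509.2) / 0.001090 = 0.370716/0.001090 ≈ 340.1.

μ₀ = 340.1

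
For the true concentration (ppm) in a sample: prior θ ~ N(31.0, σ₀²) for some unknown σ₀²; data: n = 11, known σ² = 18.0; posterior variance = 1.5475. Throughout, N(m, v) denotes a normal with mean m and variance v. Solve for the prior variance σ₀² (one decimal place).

σ₀² = 28.5

For the Normal–Normal model with known σ², precisions add: τ_n = τ₀ + n/σ².
So 1/σ₀² = 1/1.5475 − 11/18.0 = 0.646204 − 0.611111 = 0.035093.
Hence σ₀² = 1/0.035093 ≈ 28.5.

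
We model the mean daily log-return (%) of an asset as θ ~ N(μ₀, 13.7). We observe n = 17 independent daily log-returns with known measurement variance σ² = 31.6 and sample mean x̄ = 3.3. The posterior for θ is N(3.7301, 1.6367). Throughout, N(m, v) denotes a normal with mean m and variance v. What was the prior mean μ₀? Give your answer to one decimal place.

μ₀ = 6.9

With known observation variance, the Normal–Normal posterior has precision τ_n = τ₀ + n/σ² and mean μ_n = (τ₀μ₀ + (n/σ²)x̄)/τ_n.
Here τ₀ = 1/13.7 = 0.072993 and τ_data = 17/31.6 = 0.537975, so τ_n = 0.610968.
Rearranging for μ₀: μ₀ = (μ_n·τ_n − τ_data·x̄)/τ₀ = (3.7301·0.610968 − 0.537975·3.3) / 0.072993 = 0.503654/0.072993 ≈ 6.9.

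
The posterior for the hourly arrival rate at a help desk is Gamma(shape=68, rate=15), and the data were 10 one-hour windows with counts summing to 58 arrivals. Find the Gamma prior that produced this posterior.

A Gamma(α, β) prior (rate parametrization) on a Poisson rate with n observations summing to S gives posterior Gamma(α+S, β+n).
So α = 68 − 58 = 10 and β = 15 − 10 = 5.

Gamma(shape=10, rate=5)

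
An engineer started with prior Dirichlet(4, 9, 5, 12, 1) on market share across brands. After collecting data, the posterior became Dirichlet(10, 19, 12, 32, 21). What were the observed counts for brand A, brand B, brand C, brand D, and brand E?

counts (6, 10, 7, 20, 20)

For a Dirichlet(α) prior with multinomial counts c, the posterior is Dirichlet(α + c) componentwise.
Counts are posterior − prior componentwise: 10−4=6, 19−9=10, 12−5=7, 32−12=20, 21−1=20.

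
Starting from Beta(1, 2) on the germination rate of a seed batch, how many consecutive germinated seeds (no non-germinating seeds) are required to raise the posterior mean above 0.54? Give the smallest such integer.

After k germinated seeds and 0 non-germinating seeds the posterior is Beta(1+k, 2), with mean (1+k)/(1+2+k).
Set (1+k)/(3+k) > 0.54 and solve: k > (0.54·3 − 1)/(1 − 0.54) = 1.348.
The smallest integer exceeding 1.348 is 2, and checking k=2: (3)/(5) = 0.6000 > 0.54.

k = 2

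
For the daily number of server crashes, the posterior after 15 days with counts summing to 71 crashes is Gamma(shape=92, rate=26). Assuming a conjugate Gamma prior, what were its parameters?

A Gamma(α, β) prior (rate parametrization) on a Poisson rate with n observations summing to S gives posterior Gamma(α+S, β+n).
So α = 92 − 71 = 21 and β = 26 − 15 = 11.

Gamma(shape=21, rate=11)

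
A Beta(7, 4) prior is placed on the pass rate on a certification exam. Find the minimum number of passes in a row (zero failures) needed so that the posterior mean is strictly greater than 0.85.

k = 16

After k passes and 0 failures the posterior is Beta(7+k, 4), with mean (7+k)/(7+4+k).
Set (7+k)/(11+k) > 0.85 and solve: k > (0.85·11 − 7)/(1 − 0.85) = 15.667.
The smallest integer exceeding 15.667 is 16, and checking k=16: (23)/(27) = 0.8519 > 0.85.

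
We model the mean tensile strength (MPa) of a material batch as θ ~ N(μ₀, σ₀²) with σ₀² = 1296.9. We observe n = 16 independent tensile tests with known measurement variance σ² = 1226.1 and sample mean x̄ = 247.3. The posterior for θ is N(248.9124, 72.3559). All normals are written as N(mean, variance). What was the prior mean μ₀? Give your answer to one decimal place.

μ₀ = 276.2

The posterior mean is a precision-weighted average: μ_n = (τ₀μ₀ + τ_data·x̄)/(τ₀+τ_data), with τ₀=1/σ₀² and τ_data=n/σ².
Here τ₀ = 1/1296.9 = 0.000771 and τ_data = 16/1226.1 = 0.013050, so τ_n = 0.013821.
Rearranging for μ₀: μ₀ = (μ_n·τ_n − τ_data·x̄)/τ₀ = (248.9124·0.013821 − 0.013050·247.3) / 0.000771 = 0.212953/0.000771 ≈ 276.2.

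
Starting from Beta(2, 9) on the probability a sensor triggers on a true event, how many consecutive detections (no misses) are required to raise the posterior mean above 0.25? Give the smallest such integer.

k = 2

After k detections and 0 misses the posterior is Beta(2+k, 9), with mean (2+k)/(2+9+k).
Set (2+k)/(11+k) > 0.25 and solve: k > (0.25·11 − 2)/(1 − 0.25) = 1.000.
The smallest integer exceeding 1.000 is 2.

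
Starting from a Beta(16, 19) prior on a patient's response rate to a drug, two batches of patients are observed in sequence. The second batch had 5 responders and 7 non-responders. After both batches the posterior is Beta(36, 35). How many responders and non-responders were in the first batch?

Sequential conjugate updates are equivalent to a single update on the pooled data, so total successes = posterior α − prior α and total failures = posterior β − prior β.
Total across both batches: 36−16=20 responders, 35−19=16 non-responders.
Subtract the second batch: 20−5=15 responders and 16−7=9 non-responders.

15 responders and 9 non-responders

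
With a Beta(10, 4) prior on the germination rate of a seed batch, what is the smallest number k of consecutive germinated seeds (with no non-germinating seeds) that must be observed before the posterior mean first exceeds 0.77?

k = 4

After k germinated seeds and 0 non-germinating seeds the posterior is Beta(10+k, 4), with mean (10+k)/(10+4+k).
Set (10+k)/(14+k) > 0.77 and solve: k > (0.77·14 − 10)/(1 − 0.77) = 3.391.
The smallest integer exceeding 3.391 is 4.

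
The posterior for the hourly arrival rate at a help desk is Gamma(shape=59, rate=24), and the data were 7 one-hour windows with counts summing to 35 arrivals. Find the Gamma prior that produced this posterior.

Gamma(shape=24, rate=17)

Gamma–Poisson conjugacy: posterior shape = α + Σxᵢ, posterior rate = β + n.
So α = 59 − 35 = 24 and β = 24 − 7 = 17.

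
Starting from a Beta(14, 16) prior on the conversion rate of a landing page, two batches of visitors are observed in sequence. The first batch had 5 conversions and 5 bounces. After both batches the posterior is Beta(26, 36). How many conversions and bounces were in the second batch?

Because Beta–binomial updating is additive in the counts, the combined data contributed (α_post−α_prior, β_post−β_prior) successes and failures.
Total across both batches: 26−14=12 conversions, 36−16=20 bounces.
Subtract the first batch: 12−5=7 conversions and 20−5=15 bounces.

7 conversions and 15 bounces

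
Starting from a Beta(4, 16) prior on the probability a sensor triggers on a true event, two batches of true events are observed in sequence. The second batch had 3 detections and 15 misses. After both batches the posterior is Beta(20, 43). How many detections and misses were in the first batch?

Sequential conjugate updates are equivalent to a single update on the pooled data, so total successes = posterior α − prior α and total failures = posterior β − prior β.
Total across both batches: 20−4=16 detections, 43−16=27 misses.
Subtract the second batch: 16−3=13 detections and 27−15=12 misses.

13 detections and 12 misses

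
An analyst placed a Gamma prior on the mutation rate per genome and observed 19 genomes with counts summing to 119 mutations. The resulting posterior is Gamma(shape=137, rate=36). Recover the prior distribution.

A Gamma(α, β) prior (rate parametrization) on a Poisson rate with n observations summing to S gives posterior Gamma(α+S, β+n).
So α = 137 − 119 = 18 and β = 36 − 19 = 17.

Gamma(shape=18, rate=17)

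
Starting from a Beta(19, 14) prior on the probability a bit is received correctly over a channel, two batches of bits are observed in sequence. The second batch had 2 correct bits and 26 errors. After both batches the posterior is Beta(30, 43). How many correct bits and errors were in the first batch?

9 correct bits and 3 errors

Because Beta–binomial updating is additive in the counts, the combined data contributed (α_post−α_prior, β_post−β_prior) successes and failures.
Total across both batches: 30−19=11 correct bits, 43−14=29 errors.
Subtract the second batch: 11−2=9 correct bits and 29−26=3 errors.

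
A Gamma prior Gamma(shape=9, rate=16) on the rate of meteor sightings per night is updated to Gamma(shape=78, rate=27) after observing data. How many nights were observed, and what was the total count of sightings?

Gamma–Poisson conjugacy: posterior shape = α + Σxᵢ, posterior rate = β + n.
Matching: Σxᵢ = 78 − 9 = 69 and n = 27 − 16 = 11.

n = 11 nights with total 69 sightings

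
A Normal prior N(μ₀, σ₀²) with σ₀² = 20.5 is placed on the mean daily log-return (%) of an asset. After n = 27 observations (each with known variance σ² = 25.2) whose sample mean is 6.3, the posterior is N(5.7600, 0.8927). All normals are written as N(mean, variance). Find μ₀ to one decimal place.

μ₀ = -6.1

The posterior mean is a precision-weighted average: μ_n = (τ₀μ₀ + τ_data·x̄)/(τ₀+τ_data), with τ₀=1/σ₀² and τ_data=n/σ².
Here τ₀ = 1/20.5 = 0.048780 and τ_data = 27/25.2 = 1.071429, so τ_n = 1.120209.
Rearranging for μ₀: μ₀ = (μ_n·τ_n − τ_data·x̄)/τ₀ = (5.7600·1.120209 − 1.071429·6.3) / 0.048780 = -0.297599/0.048780 ≈ -6.1.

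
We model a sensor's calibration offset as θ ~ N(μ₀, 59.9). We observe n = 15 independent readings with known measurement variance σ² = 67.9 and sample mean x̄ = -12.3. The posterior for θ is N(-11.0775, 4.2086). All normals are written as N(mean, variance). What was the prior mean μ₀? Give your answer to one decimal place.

μ₀ = 5.1

With known observation variance, the Normal–Normal posterior has precision τ_n = τ₀ + n/σ² and mean μ_n = (τ₀μ₀ + (n/σ²)x̄)/τ_n.
Here τ₀ = 1/59.9 = 0.016694 and τ_data = 15/67.9 = 0.220913, so τ_n = 0.237607.
Rearranging for μ₀: μ₀ = (μ_n·τ_n − τ_data·x̄)/τ₀ = (-11.0775·0.237607 − 0.220913·-12.3) / 0.016694 = 0.085138/0.016694 ≈ 5.1.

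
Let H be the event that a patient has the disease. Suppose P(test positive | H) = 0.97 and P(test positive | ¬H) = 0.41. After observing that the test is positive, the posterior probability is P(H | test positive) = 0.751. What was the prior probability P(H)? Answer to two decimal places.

Bayes' rule in odds form gives O(H|E) = O(H)·[P(E|H)/P(E|¬H)], hence O(H) = O(H|E)/LR.
Posterior odds = 0.751/(1−0.751) = 3.0161. LR = 0.97/0.41 = 2.3659.
Prior odds = 3.0161/2.3659 = 1.2748, so P(H) = 1.2748/(1+1.2748) ≈ 0.56.

P(H) = 0.56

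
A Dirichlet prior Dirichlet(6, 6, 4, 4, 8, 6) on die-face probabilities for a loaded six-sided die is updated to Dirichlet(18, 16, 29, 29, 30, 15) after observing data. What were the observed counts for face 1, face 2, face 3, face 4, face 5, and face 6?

counts (12, 10, 25, 25, 22, 9)

For a Dirichlet(α) prior with multinomial counts c, the posterior is Dirichlet(α + c) componentwise.
Counts are posterior − prior componentwise: 18−6=12, 16−6=10, 29−4=25, 29−4=25, 30−8=22, 15−6=9.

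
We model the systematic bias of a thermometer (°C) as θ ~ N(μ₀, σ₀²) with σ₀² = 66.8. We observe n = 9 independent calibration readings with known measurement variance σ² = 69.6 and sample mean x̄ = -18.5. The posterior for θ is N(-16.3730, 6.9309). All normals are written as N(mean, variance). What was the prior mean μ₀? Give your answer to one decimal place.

The posterior mean is a precision-weighted average: μ_n = (τ₀μ₀ + τ_data·x̄)/(τ₀+τ_data), with τ₀=1/σ₀² and τ_data=n/σ².
Here τ₀ = 1/66.8 = 0.014970 and τ_data = 9/69.6 = 0.129310, so τ_n = 0.144280.
Rearranging for μ₀: μ₀ = (μ_n·τ_n − τ_data·x̄)/τ₀ = (-16.3730·0.144280 − 0.129310·-18.5) / 0.014970 = 0.029939/0.014970 ≈ 2.0.

μ₀ = 2.0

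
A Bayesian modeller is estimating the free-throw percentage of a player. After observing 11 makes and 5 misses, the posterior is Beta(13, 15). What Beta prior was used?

Beta(2, 10)

Beta is conjugate to the binomial likelihood: posterior = Beta(a+s, b+f).
Subtract the data counts: 13−11=2, 15−5=10.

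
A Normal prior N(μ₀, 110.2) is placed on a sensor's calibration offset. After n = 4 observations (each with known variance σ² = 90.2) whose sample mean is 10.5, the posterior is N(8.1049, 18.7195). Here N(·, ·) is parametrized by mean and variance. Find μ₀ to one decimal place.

The posterior mean is a precision-weighted average: μ_n = (τ₀μ₀ + τ_data·x̄)/(τ₀+τ_data), with τ₀=1/σ₀² and τ_data=n/σ².
Here τ₀ = 1/110.2 = 0.009074 and τ_data = 4/90.2 = 0.044346, so τ_n = 0.053420.
Rearranging for μ₀: μ₀ = (μ_n·τ_n − τ_data·x̄)/τ₀ = (8.1049·0.053420 − 0.044346·10.5) / 0.009074 = -0.032669/0.009074 ≈ -3.6.

μ₀ = -3.6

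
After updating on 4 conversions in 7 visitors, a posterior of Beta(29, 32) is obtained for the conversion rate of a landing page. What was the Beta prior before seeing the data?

A Beta(α, β) prior with s successes and f failures in binomial data gives a Beta(α+s, β+f) posterior.
So α = 29 − 4 = 25 and β = 32 − 3 = 29.

Beta(25, 29)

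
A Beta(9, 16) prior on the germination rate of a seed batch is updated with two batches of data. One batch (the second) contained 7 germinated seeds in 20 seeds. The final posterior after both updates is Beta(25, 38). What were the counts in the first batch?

9 germinated seeds and 9 non-germinating seeds

Sequential conjugate updates are equivalent to a single update on the pooled data, so total successes = posterior α − prior α and total failures = posterior β − prior β.
Total across both batches: 25−9=16 germinated seeds, 38−16=22 non-germinating seeds.
Subtract the second batch: 16−7=9 germinated seeds and 22−13=9 non-germinating seeds.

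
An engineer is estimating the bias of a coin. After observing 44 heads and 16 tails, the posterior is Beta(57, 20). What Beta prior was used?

Beta(13, 4)

A Beta(a, b) prior with s successes and f failures in binomial data gives a Beta(a+s, b+f) posterior.
So a = 57 − 44 = 13 and b = 20 − 16 = 4.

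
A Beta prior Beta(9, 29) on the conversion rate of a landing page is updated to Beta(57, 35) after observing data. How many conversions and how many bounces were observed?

48 conversions and 6 bounces

A Beta(a, b) prior with s successes and f failures in binomial data gives a Beta(a+s, b+f) posterior.
So s = 57 − 9 = 48 and f = 35 − 29 = 6.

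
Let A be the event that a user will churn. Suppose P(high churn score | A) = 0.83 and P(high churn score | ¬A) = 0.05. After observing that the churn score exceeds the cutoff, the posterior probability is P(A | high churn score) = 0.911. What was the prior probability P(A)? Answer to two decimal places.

In odds form, posterior odds = prior odds × likelihood ratio, so prior odds = posterior odds ÷ LR.
Posterior odds = 0.911/(1−0.911) = 10.2360. LR = 0.83/0.05 = 16.6000.
Prior odds = 10.2360/16.6000 = 0.6166, so P(A) = 0.6166/(1+0.6166) ≈ 0.38.

P(A) = 0.38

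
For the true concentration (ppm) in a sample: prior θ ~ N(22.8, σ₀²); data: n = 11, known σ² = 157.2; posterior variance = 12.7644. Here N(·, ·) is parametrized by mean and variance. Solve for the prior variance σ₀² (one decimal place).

σ₀² = 119.5

For the Normal–Normal model with known σ², precisions add: τ_n = τ₀ + n/σ².
So 1/σ₀² = 1/12.7644 − 11/157.2 = 0.078343 − 0.069975 = 0.008368.
Hence σ₀² = 1/0.008368 ≈ 119.5.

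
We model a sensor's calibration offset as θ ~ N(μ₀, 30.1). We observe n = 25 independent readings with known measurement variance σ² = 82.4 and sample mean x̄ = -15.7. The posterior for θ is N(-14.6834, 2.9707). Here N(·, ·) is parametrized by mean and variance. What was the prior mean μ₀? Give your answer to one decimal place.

μ₀ = -5.4

The posterior mean is a precision-weighted average: μ_n = (τ₀μ₀ + τ_data·x̄)/(τ₀+τ_data), with τ₀=1/σ₀² and τ_data=n/σ².
Here τ₀ = 1/30.1 = 0.033223 and τ_data = 25/82.4 = 0.303398, so τ_n = 0.336621.
Rearranging for μ₀: μ₀ = (μ_n·τ_n − τ_data·x̄)/τ₀ = (-14.6834·0.336621 − 0.303398·-15.7) / 0.033223 = -0.179392/0.033223 ≈ -5.4.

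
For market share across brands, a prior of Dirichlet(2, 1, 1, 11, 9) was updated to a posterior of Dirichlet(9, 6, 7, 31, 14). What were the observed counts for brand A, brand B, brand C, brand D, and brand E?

counts (7, 5, 6, 20, 5)

For a Dirichlet(α) prior with multinomial counts c, the posterior is Dirichlet(α + c) componentwise.
Counts are posterior − prior componentwise: 9−2=7, 6−1=5, 7−1=6, 31−11=20, 14−9=5.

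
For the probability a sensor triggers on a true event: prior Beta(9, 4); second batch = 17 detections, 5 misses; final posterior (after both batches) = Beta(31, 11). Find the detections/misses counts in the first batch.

Sequential conjugate updates are equivalent to a single update on the pooled data, so total successes = posterior α − prior α and total failures = posterior β − prior β.
Total across both batches: 31−9=22 detections, 11−4=7 misses.
Subtract the second batch: 22−17=5 detections and 7−5=2 misses.

5 detections and 2 misses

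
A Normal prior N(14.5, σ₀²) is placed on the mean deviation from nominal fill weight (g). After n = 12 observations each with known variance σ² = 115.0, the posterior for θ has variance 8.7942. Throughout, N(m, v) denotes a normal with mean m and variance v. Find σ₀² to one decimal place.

σ₀² = 106.8

Posterior precision equals prior precision plus data precision: 1/σ_n² = 1/σ₀² + n/σ².
So 1/σ₀² = 1/8.7942 − 12/115.0 = 0.113711 − 0.104348 = 0.009363.
Hence σ₀² = 1/0.009363 ≈ 106.8.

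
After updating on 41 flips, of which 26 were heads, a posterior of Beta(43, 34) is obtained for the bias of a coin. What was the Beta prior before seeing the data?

Beta(17, 19)

A Beta(α, β) prior with s successes and f failures in binomial data gives a Beta(α+s, β+f) posterior.
So α = 43 − 26 = 17 and β = 34 − 15 = 19.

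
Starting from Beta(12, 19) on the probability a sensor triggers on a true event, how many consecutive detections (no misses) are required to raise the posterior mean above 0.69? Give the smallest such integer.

After k detections and 0 misses the posterior is Beta(12+k, 19), with mean (12+k)/(12+19+k).
Set (12+k)/(31+k) > 0.69 and solve: k > (0.69·31 − 12)/(1 − 0.69) = 30.290.
The smallest integer exceeding 30.290 is 31, and checking k=31: (43)/(62) = 0.6935 > 0.69.

k = 31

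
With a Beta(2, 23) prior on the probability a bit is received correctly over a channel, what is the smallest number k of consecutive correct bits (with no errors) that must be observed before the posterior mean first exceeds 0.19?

k = 4

After k correct bits and 0 errors the posterior is Beta(2+k, 23), with mean (2+k)/(2+23+k).
Set (2+k)/(25+k) > 0.19 and solve: k > (0.19·25 − 2)/(1 − 0.19) = 3.395.
The smallest integer exceeding 3.395 is 4, and checking k=4: (6)/(29) = 0.2069 > 0.19.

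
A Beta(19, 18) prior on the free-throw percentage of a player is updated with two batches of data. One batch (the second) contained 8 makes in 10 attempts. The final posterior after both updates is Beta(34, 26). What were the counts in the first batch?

Because Beta–binomial updating is additive in the counts, the combined data contributed (α_post−α_prior, β_post−β_prior) successes and failures.
Total across both batches: 34−19=15 makes, 26−18=8 misses.
Subtract the second batch: 15−8=7 makes and 8−2=6 misses.

7 makes and 6 misses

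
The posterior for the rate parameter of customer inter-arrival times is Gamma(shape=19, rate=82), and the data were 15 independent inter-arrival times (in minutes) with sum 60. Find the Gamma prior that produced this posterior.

Gamma–exponential conjugacy: posterior shape = α + n, posterior rate = β + Σtᵢ.
So α = 19 − 15 = 4 and β = 82 − 60 = 22.

Gamma(shape=4, rate=22)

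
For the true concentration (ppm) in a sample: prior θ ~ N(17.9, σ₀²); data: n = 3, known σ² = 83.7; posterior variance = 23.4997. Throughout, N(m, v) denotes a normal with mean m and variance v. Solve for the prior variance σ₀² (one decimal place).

σ₀² = 149.0

For the Normal–Normal model with known σ², precisions add: τ_n = τ₀ + n/σ².
So 1/σ₀² = 1/23.4997 − 3/83.7 = 0.042554 − 0.035842 = 0.006712.
Hence σ₀² = 1/0.006712 ≈ 149.0.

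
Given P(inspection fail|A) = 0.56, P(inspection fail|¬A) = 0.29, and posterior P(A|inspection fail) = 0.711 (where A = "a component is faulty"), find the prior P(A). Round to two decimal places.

P(A) = 0.56

Bayes' rule in odds form gives O(A|E) = O(A)·[P(E|A)/P(E|¬A)], hence O(A) = O(A|E)/LR.
Posterior odds = 0.711/(1−0.711) = 2.4602. LR = 0.56/0.29 = 1.9310.
Prior odds = 2.4602/1.9310 = 1.2741, so P(A) = 1.2741/(1+1.2741) ≈ 0.56.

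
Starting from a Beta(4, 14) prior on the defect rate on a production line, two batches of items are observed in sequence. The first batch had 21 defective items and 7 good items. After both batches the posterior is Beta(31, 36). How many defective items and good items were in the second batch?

Because Beta–binomial updating is additive in the counts, the combined data contributed (α_post−α_prior, β_post−β_prior) successes and failures.
Total across both batches: 31−4=27 defective items, 36−14=22 good items.
Subtract the first batch: 27−21=6 defective items and 22−7=15 good items.

6 defective items and 15 good items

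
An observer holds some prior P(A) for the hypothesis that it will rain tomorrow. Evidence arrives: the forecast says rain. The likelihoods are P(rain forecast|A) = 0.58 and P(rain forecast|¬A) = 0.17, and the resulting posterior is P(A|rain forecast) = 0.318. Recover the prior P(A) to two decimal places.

In odds form, posterior odds = prior odds × likelihood ratio, so prior odds = posterior odds ÷ LR.
Posterior odds = 0.318/(1−0.318) = 0.4663. LR = 0.58/0.17 = 3.4118.
Prior odds = 0.4663/3.4118 = 0.1367, so P(A) = 0.1367/(1+0.1367) ≈ 0.12.

P(A) = 0.12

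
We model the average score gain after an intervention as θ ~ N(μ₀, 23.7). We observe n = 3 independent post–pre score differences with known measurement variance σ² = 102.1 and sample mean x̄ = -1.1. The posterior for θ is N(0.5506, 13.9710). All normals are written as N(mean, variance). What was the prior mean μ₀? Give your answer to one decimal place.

With known observation variance, the Normal–Normal posterior has precision τ_n = τ₀ + n/σ² and mean μ_n = (τ₀μ₀ + (n/σ²)x̄)/τ_n.
Here τ₀ = 1/23.7 = 0.042194 and τ_data = 3/102.1 = 0.029383, so τ_n = 0.071577.
Rearranging for μ₀: μ₀ = (μ_n·τ_n − τ_data·x̄)/τ₀ = (0.5506·0.071577 − 0.029383·-1.1) / 0.042194 = 0.071732/0.042194 ≈ 1.7.

μ₀ = 1.7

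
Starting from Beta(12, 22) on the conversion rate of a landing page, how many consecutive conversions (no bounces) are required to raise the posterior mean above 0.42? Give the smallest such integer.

After k conversions and 0 bounces the posterior is Beta(12+k, 22), with mean (12+k)/(12+22+k).
Set (12+k)/(34+k) > 0.42 and solve: k > (0.42·34 − 12)/(1 − 0.42) = 3.931.
The smallest integer exceeding 3.931 is 4.

k = 4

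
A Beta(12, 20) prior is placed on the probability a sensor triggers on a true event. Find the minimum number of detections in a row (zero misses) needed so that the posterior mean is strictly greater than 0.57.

k = 15

After k detections and 0 misses the posterior is Beta(12+k, 20), with mean (12+k)/(12+20+k).
Set (12+k)/(32+k) > 0.57 and solve: k > (0.57·32 − 12)/(1 − 0.57) = 14.512.
The smallest integer exceeding 14.512 is 15.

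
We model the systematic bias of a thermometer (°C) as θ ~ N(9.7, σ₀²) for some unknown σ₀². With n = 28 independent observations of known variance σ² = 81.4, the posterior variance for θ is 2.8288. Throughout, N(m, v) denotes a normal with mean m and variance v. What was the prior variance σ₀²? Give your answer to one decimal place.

σ₀² = 105.0

For the Normal–Normal model with known σ², precisions add: τ_n = τ₀ + n/σ².
So 1/σ₀² = 1/2.8288 − 28/81.4 = 0.353507 − 0.343980 = 0.009527.
Hence σ₀² = 1/0.009527 ≈ 105.0.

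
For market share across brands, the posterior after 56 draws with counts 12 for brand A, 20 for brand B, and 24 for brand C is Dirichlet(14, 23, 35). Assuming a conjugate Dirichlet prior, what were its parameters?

Dirichlet(2, 3, 11)

For a Dirichlet(α) prior with multinomial counts c, the posterior is Dirichlet(α + c) componentwise.
Subtract each count from the matching posterior parameter: 14−12=2, 23−20=3, 35−24=11.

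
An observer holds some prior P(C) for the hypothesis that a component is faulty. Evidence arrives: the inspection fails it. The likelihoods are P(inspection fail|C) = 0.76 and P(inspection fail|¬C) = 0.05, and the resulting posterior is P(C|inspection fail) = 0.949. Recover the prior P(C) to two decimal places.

In odds form, posterior odds = prior odds × likelihood ratio, so prior odds = posterior odds ÷ LR.
Posterior odds = 0.949/(1−0.949) = 18.6078. LR = 0.76/0.05 = 15.2000.
Prior odds = 18.6078/15.2000 = 1.2242, so P(C) = 1.2242/(1+1.2242) ≈ 0.55.

P(C) = 0.55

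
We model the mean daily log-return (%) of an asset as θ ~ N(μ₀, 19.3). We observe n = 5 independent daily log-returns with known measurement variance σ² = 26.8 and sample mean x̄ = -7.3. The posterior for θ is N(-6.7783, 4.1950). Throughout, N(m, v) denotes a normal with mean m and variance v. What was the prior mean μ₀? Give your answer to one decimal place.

μ₀ = -4.9

The posterior mean is a precision-weighted average: μ_n = (τ₀μ₀ + τ_data·x̄)/(τ₀+τ_data), with τ₀=1/σ₀² and τ_data=n/σ².
Here τ₀ = 1/19.3 = 0.051813 and τ_data = 5/26.8 = 0.186567, so τ_n = 0.238380.
Rearranging for μ₀: μ₀ = (μ_n·τ_n − τ_data·x̄)/τ₀ = (-6.7783·0.238380 − 0.186567·-7.3) / 0.051813 = -0.253872/0.051813 ≈ -4.9.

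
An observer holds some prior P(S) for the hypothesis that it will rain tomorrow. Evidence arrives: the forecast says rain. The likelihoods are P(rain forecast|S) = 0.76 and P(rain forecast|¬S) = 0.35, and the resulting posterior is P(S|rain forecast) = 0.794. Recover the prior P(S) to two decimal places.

Bayes' rule in odds form gives O(S|E) = O(S)·[P(E|S)/P(E|¬S)], hence O(S) = O(S|E)/LR.
Posterior odds = 0.794/(1−0.794) = 3.8544. LR = 0.76/0.35 = 2.1714.
Prior odds = 3.8544/2.1714 = 1.7751, so P(S) = 1.7751/(1+1.7751) ≈ 0.64.

P(S) = 0.64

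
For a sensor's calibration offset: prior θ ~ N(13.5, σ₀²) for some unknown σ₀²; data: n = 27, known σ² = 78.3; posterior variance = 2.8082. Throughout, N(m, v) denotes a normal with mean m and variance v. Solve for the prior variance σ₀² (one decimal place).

σ₀² = 88.7

Posterior precision equals prior precision plus data precision: 1/σ_n² = 1/σ₀² + n/σ².
So 1/σ₀² = 1/2.8082 − 27/78.3 = 0.356100 − 0.344828 = 0.011272.
Hence σ₀² = 1/0.011272 ≈ 88.7.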